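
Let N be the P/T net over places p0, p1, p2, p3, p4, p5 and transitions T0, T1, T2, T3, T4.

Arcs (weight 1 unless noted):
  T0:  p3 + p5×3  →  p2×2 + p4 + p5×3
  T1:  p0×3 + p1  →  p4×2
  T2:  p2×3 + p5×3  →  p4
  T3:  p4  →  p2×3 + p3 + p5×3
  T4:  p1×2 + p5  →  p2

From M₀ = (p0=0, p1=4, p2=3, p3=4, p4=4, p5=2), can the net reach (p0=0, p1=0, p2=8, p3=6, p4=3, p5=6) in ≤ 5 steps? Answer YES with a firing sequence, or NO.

depth 0: 1 marking
depth 1: 3 markings reached so far
depth 2: 8 markings reached so far
depth 3: 17 markings reached so far
depth 4: 33 markings reached so far
depth 5: 56 markings reached so far
target is not among the 56 markings reachable within 5 steps

NO — not reachable within 5 firings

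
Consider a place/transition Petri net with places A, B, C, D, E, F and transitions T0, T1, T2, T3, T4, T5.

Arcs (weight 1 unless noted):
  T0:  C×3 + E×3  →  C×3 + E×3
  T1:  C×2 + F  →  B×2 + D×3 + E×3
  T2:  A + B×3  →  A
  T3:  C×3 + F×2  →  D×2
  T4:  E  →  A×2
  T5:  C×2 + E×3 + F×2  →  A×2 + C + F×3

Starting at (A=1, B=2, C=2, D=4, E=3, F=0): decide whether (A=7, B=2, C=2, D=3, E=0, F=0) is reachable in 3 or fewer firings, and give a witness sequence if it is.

NO — not reachable within 3 firings

depth 0: 1 marking
depth 1: 2 markings reached so far
depth 2: 3 markings reached so far
depth 3: 4 markings reached so far
target is not among the 4 markings reachable within 3 steps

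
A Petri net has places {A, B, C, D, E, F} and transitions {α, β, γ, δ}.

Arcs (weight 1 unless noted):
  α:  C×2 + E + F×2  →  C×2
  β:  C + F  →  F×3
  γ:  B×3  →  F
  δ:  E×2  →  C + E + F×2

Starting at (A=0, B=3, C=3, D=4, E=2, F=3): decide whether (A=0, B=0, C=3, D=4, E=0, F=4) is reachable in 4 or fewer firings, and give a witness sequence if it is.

NO — not reachable within 4 firings

depth 0: 1 marking
depth 1: 5 markings reached so far
depth 2: 12 markings reached so far
depth 3: 22 markings reached so far
depth 4: 31 markings reached so far
target is not among the 31 markings reachable within 4 steps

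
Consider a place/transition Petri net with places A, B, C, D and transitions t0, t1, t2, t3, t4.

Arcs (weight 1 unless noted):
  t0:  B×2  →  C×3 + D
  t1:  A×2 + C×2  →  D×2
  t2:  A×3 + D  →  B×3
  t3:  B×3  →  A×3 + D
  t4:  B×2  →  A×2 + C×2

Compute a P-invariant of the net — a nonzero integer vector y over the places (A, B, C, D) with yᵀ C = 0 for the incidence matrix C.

Incidence matrix C (rows=places, cols=transitions):
       t0   t1   t2   t3   t4
    A   0   -2   -3    3    2
    B  -2    0    3   -3   -2
    C   3   -2    0    0    2
    D   1    2   -1    1    0

Candidate y = [2, 3, 1, 3]; check y·C column-wise:
  col t0: 2·0 + 3·-2 + 1·3 + 3·1 = 0
  col t1: 2·-2 + 3·0 + 1·-2 + 3·2 = 0
  col t2: 2·-3 + 3·3 + 1·0 + 3·-1 = 0
  col t3: 2·3 + 3·-3 + 1·0 + 3·1 = 0
  col t4: 2·2 + 3·-2 + 1·2 + 3·0 = 0

y = (A:2, B:3, C:1, D:3)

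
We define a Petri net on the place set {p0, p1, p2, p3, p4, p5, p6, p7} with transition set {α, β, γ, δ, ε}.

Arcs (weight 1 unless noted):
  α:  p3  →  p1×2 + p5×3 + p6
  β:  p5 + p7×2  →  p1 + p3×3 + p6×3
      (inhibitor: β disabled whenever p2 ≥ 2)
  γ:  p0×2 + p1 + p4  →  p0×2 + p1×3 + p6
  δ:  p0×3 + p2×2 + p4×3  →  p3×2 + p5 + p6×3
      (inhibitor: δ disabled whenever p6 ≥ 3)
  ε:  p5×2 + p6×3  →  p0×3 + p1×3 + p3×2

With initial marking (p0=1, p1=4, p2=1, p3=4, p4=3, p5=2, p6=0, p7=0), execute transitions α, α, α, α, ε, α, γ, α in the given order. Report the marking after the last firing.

(p0=4, p1=21, p2=1, p3=0, p4=2, p5=18, p6=4, p7=0)

step 1: fire α:  (p0=1, p1=4, p2=1, p3=4, p4=3, p5=2, p6=0, p7=0) → (p0=1, p1=6, p2=1, p3=3, p4=3, p5=5, p6=1, p7=0)
step 2: fire α:  (p0=1, p1=6, p2=1, p3=3, p4=3, p5=5, p6=1, p7=0) → (p0=1, p1=8, p2=1, p3=2, p4=3, p5=8, p6=2, p7=0)
step 3: fire α:  (p0=1, p1=8, p2=1, p3=2, p4=3, p5=8, p6=2, p7=0) → (p0=1, p1=10, p2=1, p3=1, p4=3, p5=11, p6=3, p7=0)
step 4: fire α:  (p0=1, p1=10, p2=1, p3=1, p4=3, p5=11, p6=3, p7=0) → (p0=1, p1=12, p2=1, p3=0, p4=3, p5=14, p6=4, p7=0)
step 5: fire ε:  (p0=1, p1=12, p2=1, p3=0, p4=3, p5=14, p6=4, p7=0) → (p0=4, p1=15, p2=1, p3=2, p4=3, p5=12, p6=1, p7=0)
step 6: fire α:  (p0=4, p1=15, p2=1, p3=2, p4=3, p5=12, p6=1, p7=0) → (p0=4, p1=17, p2=1, p3=1, p4=3, p5=15, p6=2, p7=0)
step 7: fire γ:  (p0=4, p1=17, p2=1, p3=1, p4=3, p5=15, p6=2, p7=0) → (p0=4, p1=19, p2=1, p3=1, p4=2, p5=15, p6=3, p7=0)
step 8: fire α:  (p0=4, p1=19, p2=1, p3=1, p4=2, p5=15, p6=3, p7=0) → (p0=4, p1=21, p2=1, p3=0, p4=2, p5=18, p6=4, p7=0)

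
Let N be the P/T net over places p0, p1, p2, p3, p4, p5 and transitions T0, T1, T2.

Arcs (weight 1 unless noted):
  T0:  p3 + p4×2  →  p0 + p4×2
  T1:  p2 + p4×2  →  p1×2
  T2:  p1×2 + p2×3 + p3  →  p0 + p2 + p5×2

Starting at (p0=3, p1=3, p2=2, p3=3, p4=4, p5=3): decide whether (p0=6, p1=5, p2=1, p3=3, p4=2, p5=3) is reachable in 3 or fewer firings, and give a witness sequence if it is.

depth 0: 1 marking
depth 1: 3 markings reached so far
depth 2: 6 markings reached so far
depth 3: 9 markings reached so far
target is not among the 9 markings reachable within 3 steps

NO — not reachable within 3 firings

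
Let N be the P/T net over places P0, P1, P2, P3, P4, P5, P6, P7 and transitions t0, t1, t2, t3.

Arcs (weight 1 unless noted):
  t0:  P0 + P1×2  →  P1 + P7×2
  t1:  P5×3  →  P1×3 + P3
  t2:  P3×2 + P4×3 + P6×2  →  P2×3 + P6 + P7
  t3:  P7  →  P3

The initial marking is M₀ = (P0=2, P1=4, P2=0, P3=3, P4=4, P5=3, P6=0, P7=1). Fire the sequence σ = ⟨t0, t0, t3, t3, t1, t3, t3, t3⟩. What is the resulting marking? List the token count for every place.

step 1: fire t0:  (P0=2, P1=4, P2=0, P3=3, P4=4, P5=3, P6=0, P7=1) → (P0=1, P1=3, P2=0, P3=3, P4=4, P5=3, P6=0, P7=3)
step 2: fire t0:  (P0=1, P1=3, P2=0, P3=3, P4=4, P5=3, P6=0, P7=3) → (P0=0, P1=2, P2=0, P3=3, P4=4, P5=3, P6=0, P7=5)
step 3: fire t3:  (P0=0, P1=2, P2=0, P3=3, P4=4, P5=3, P6=0, P7=5) → (P0=0, P1=2, P2=0, P3=4, P4=4, P5=3, P6=0, P7=4)
step 4: fire t3:  (P0=0, P1=2, P2=0, P3=4, P4=4, P5=3, P6=0, P7=4) → (P0=0, P1=2, P2=0, P3=5, P4=4, P5=3, P6=0, P7=3)
step 5: fire t1:  (P0=0, P1=2, P2=0, P3=5, P4=4, P5=3, P6=0, P7=3) → (P0=0, P1=5, P2=0, P3=6, P4=4, P5=0, P6=0, P7=3)
step 6: fire t3:  (P0=0, P1=5, P2=0, P3=6, P4=4, P5=0, P6=0, P7=3) → (P0=0, P1=5, P2=0, P3=7, P4=4, P5=0, P6=0, P7=2)
step 7: fire t3:  (P0=0, P1=5, P2=0, P3=7, P4=4, P5=0, P6=0, P7=2) → (P0=0, P1=5, P2=0, P3=8, P4=4, P5=0, P6=0, P7=1)
step 8: fire t3:  (P0=0, P1=5, P2=0, P3=8, P4=4, P5=0, P6=0, P7=1) → (P0=0, P1=5, P2=0, P3=9, P4=4, P5=0, P6=0, P7=0)

(P0=0, P1=5, P2=0, P3=9, P4=4, P5=0, P6=0, P7=0)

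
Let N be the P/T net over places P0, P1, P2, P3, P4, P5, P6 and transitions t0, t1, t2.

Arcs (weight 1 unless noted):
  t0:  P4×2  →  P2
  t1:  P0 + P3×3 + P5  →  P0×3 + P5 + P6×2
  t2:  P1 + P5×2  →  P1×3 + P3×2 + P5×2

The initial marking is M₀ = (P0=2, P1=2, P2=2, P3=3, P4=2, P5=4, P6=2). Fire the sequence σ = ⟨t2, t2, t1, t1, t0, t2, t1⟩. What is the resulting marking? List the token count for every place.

(P0=8, P1=8, P2=3, P3=0, P4=0, P5=4, P6=8)

step 1: fire t2:  (P0=2, P1=2, P2=2, P3=3, P4=2, P5=4, P6=2) → (P0=2, P1=4, P2=2, P3=5, P4=2, P5=4, P6=2)
step 2: fire t2:  (P0=2, P1=4, P2=2, P3=5, P4=2, P5=4, P6=2) → (P0=2, P1=6, P2=2, P3=7, P4=2, P5=4, P6=2)
step 3: fire t1:  (P0=2, P1=6, P2=2, P3=7, P4=2, P5=4, P6=2) → (P0=4, P1=6, P2=2, P3=4, P4=2, P5=4, P6=4)
step 4: fire t1:  (P0=4, P1=6, P2=2, P3=4, P4=2, P5=4, P6=4) → (P0=6, P1=6, P2=2, P3=1, P4=2, P5=4, P6=6)
step 5: fire t0:  (P0=6, P1=6, P2=2, P3=1, P4=2, P5=4, P6=6) → (P0=6, P1=6, P2=3, P3=1, P4=0, P5=4, P6=6)
step 6: fire t2:  (P0=6, P1=6, P2=3, P3=1, P4=0, P5=4, P6=6) → (P0=6, P1=8, P2=3, P3=3, P4=0, P5=4, P6=6)
step 7: fire t1:  (P0=6, P1=8, P2=3, P3=3, P4=0, P5=4, P6=6) → (P0=8, P1=8, P2=3, P3=0, P4=0, P5=4, P6=8)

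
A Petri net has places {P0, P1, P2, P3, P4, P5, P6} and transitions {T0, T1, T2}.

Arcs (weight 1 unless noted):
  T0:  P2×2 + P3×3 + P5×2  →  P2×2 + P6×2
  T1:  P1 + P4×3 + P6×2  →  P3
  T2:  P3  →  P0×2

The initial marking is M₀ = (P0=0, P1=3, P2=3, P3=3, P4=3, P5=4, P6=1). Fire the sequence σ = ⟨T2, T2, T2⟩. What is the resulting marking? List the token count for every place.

step 1: fire T2:  (P0=0, P1=3, P2=3, P3=3, P4=3, P5=4, P6=1) → (P0=2, P1=3, P2=3, P3=2, P4=3, P5=4, P6=1)
step 2: fire T2:  (P0=2, P1=3, P2=3, P3=2, P4=3, P5=4, P6=1) → (P0=4, P1=3, P2=3, P3=1, P4=3, P5=4, P6=1)
step 3: fire T2:  (P0=4, P1=3, P2=3, P3=1, P4=3, P5=4, P6=1) → (P0=6, P1=3, P2=3, P3=0, P4=3, P5=4, P6=1)

(P0=6, P1=3, P2=3, P3=0, P4=3, P5=4, P6=1)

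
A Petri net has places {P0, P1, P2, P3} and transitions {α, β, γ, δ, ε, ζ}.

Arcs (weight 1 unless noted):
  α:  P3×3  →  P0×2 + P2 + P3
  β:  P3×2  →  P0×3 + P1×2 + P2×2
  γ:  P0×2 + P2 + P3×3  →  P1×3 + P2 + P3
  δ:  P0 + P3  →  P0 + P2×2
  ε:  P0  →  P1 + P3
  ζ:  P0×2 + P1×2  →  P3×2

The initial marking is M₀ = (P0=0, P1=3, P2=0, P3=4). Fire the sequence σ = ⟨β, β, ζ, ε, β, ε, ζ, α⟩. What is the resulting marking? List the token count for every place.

step 1: fire β:  (P0=0, P1=3, P2=0, P3=4) → (P0=3, P1=5, P2=2, P3=2)
step 2: fire β:  (P0=3, P1=5, P2=2, P3=2) → (P0=6, P1=7, P2=4, P3=0)
step 3: fire ζ:  (P0=6, P1=7, P2=4, P3=0) → (P0=4, P1=5, P2=4, P3=2)
step 4: fire ε:  (P0=4, P1=5, P2=4, P3=2) → (P0=3, P1=6, P2=4, P3=3)
step 5: fire β:  (P0=3, P1=6, P2=4, P3=3) → (P0=6, P1=8, P2=6, P3=1)
step 6: fire ε:  (P0=6, P1=8, P2=6, P3=1) → (P0=5, P1=9, P2=6, P3=2)
step 7: fire ζ:  (P0=5, P1=9, P2=6, P3=2) → (P0=3, P1=7, P2=6, P3=4)
step 8: fire α:  (P0=3, P1=7, P2=6, P3=4) → (P0=5, P1=7, P2=7, P3=2)

(P0=5, P1=7, P2=7, P3=2)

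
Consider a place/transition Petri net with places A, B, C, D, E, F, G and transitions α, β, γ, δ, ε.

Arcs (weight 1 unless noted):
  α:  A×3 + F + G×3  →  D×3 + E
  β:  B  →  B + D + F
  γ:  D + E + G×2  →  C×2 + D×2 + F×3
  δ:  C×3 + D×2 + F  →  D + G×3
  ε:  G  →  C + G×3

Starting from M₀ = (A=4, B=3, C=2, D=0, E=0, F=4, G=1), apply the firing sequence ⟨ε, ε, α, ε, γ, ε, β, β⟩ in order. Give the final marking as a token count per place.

(A=1, B=3, C=8, D=6, E=0, F=8, G=4)

step 1: fire ε:  (A=4, B=3, C=2, D=0, E=0, F=4, G=1) → (A=4, B=3, C=3, D=0, E=0, F=4, G=3)
step 2: fire ε:  (A=4, B=3, C=3, D=0, E=0, F=4, G=3) → (A=4, B=3, C=4, D=0, E=0, F=4, G=5)
step 3: fire α:  (A=4, B=3, C=4, D=0, E=0, F=4, G=5) → (A=1, B=3, C=4, D=3, E=1, F=3, G=2)
step 4: fire ε:  (A=1, B=3, C=4, D=3, E=1, F=3, G=2) → (A=1, B=3, C=5, D=3, E=1, F=3, G=4)
step 5: fire γ:  (A=1, B=3, C=5, D=3, E=1, F=3, G=4) → (A=1, B=3, C=7, D=4, E=0, F=6, G=2)
step 6: fire ε:  (A=1, B=3, C=7, D=4, E=0, F=6, G=2) → (A=1, B=3, C=8, D=4, E=0, F=6, G=4)
step 7: fire β:  (A=1, B=3, C=8, D=4, E=0, F=6, G=4) → (A=1, B=3, C=8, D=5, E=0, F=7, G=4)
step 8: fire β:  (A=1, B=3, C=8, D=5, E=0, F=7, G=4) → (A=1, B=3, C=8, D=6, E=0, F=8, G=4)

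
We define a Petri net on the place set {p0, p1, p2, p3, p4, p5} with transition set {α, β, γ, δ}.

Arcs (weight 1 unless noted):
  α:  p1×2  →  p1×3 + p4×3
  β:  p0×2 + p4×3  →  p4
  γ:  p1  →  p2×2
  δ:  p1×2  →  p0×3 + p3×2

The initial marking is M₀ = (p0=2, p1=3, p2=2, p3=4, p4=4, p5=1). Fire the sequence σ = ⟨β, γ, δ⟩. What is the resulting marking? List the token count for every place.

(p0=3, p1=0, p2=4, p3=6, p4=2, p5=1)

step 1: fire β:  (p0=2, p1=3, p2=2, p3=4, p4=4, p5=1) → (p0=0, p1=3, p2=2, p3=4, p4=2, p5=1)
step 2: fire γ:  (p0=0, p1=3, p2=2, p3=4, p4=2, p5=1) → (p0=0, p1=2, p2=4, p3=4, p4=2, p5=1)
step 3: fire δ:  (p0=0, p1=2, p2=4, p3=4, p4=2, p5=1) → (p0=3, p1=0, p2=4, p3=6, p4=2, p5=1)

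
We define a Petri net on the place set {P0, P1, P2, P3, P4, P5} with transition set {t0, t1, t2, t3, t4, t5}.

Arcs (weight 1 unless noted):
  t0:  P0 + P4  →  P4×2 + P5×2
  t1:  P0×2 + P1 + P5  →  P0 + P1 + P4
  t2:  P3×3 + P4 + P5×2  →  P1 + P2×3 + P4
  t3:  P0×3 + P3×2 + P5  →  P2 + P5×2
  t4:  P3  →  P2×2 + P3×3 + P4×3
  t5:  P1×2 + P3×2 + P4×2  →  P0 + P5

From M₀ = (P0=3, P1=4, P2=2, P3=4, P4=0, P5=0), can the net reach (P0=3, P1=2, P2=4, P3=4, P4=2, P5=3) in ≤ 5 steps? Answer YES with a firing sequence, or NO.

step 1: fire t4:  (P0=3, P1=4, P2=2, P3=4, P4=0, P5=0) → (P0=3, P1=4, P2=4, P3=6, P4=3, P5=0)
step 2: fire t0:  (P0=3, P1=4, P2=4, P3=6, P4=3, P5=0) → (P0=2, P1=4, P2=4, P3=6, P4=4, P5=2)
step 3: fire t5:  (P0=2, P1=4, P2=4, P3=6, P4=4, P5=2) → (P0=3, P1=2, P2=4, P3=4, P4=2, P5=3)

YES — reachable via ⟨t4, t0, t5⟩ (3 firings)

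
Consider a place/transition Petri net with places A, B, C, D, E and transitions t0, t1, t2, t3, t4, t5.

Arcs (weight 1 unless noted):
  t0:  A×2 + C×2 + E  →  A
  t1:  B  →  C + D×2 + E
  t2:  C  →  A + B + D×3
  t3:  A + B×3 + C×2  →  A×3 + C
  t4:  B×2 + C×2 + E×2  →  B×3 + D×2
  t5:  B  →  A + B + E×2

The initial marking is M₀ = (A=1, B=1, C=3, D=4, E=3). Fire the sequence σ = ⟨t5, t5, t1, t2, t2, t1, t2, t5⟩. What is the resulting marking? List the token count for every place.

(A=7, B=2, C=2, D=17, E=11)

step 1: fire t5:  (A=1, B=1, C=3, D=4, E=3) → (A=2, B=1, C=3, D=4, E=5)
step 2: fire t5:  (A=2, B=1, C=3, D=4, E=5) → (A=3, B=1, C=3, D=4, E=7)
step 3: fire t1:  (A=3, B=1, C=3, D=4, E=7) → (A=3, B=0, C=4, D=6, E=8)
step 4: fire t2:  (A=3, B=0, C=4, D=6, E=8) → (A=4, B=1, C=3, D=9, E=8)
step 5: fire t2:  (A=4, B=1, C=3, D=9, E=8) → (A=5, B=2, C=2, D=12, E=8)
step 6: fire t1:  (A=5, B=2, C=2, D=12, E=8) → (A=5, B=1, C=3, D=14, E=9)
step 7: fire t2:  (A=5, B=1, C=3, D=14, E=9) → (A=6, B=2, C=2, D=17, E=9)
step 8: fire t5:  (A=6, B=2, C=2, D=17, E=9) → (A=7, B=2, C=2, D=17, E=11)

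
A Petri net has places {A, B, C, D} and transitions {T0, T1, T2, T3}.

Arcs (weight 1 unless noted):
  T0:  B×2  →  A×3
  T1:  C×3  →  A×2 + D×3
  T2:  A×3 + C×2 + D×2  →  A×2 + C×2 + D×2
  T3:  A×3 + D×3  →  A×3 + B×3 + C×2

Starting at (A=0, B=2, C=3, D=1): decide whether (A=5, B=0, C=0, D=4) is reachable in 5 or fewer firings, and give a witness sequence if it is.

YES — reachable via ⟨T0, T1⟩ (2 firings)

step 1: fire T0:  (A=0, B=2, C=3, D=1) → (A=3, B=0, C=3, D=1)
step 2: fire T1:  (A=3, B=0, C=3, D=1) → (A=5, B=0, C=0, D=4)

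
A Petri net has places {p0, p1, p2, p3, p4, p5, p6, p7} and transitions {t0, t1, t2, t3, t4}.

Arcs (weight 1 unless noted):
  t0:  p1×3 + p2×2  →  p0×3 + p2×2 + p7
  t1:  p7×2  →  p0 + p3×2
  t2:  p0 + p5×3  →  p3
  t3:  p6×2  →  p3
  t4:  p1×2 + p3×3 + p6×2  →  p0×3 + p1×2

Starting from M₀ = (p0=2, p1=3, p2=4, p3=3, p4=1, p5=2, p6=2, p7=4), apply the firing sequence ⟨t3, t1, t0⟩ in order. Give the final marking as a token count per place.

step 1: fire t3:  (p0=2, p1=3, p2=4, p3=3, p4=1, p5=2, p6=2, p7=4) → (p0=2, p1=3, p2=4, p3=4, p4=1, p5=2, p6=0, p7=4)
step 2: fire t1:  (p0=2, p1=3, p2=4, p3=4, p4=1, p5=2, p6=0, p7=4) → (p0=3, p1=3, p2=4, p3=6, p4=1, p5=2, p6=0, p7=2)
step 3: fire t0:  (p0=3, p1=3, p2=4, p3=6, p4=1, p5=2, p6=0, p7=2) → (p0=6, p1=0, p2=4, p3=6, p4=1, p5=2, p6=0, p7=3)

(p0=6, p1=0, p2=4, p3=6, p4=1, p5=2, p6=0, p7=3)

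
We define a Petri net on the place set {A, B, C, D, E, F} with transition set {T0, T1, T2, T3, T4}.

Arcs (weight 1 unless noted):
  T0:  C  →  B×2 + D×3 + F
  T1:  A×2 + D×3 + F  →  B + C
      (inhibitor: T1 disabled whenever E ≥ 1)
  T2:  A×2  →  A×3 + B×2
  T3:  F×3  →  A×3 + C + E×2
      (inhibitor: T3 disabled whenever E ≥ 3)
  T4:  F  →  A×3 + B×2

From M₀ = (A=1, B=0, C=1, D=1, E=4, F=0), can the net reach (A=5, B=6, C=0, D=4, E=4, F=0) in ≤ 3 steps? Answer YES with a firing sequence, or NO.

YES — reachable via ⟨T0, T4, T2⟩ (3 firings)

step 1: fire T0:  (A=1, B=0, C=1, D=1, E=4, F=0) → (A=1, B=2, C=0, D=4, E=4, F=1)
step 2: fire T4:  (A=1, B=2, C=0, D=4, E=4, F=1) → (A=4, B=4, C=0, D=4, E=4, F=0)
step 3: fire T2:  (A=4, B=4, C=0, D=4, E=4, F=0) → (A=5, B=6, C=0, D=4, E=4, F=0)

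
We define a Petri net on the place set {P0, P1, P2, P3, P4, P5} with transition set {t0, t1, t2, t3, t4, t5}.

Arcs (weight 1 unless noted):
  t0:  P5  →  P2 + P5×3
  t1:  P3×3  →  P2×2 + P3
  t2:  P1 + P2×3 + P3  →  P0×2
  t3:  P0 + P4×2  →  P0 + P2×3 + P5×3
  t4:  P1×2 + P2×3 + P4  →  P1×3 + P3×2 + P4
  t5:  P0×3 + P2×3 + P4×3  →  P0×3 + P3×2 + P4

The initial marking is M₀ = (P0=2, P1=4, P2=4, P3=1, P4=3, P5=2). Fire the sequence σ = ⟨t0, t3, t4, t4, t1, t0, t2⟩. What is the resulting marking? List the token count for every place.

(P0=4, P1=5, P2=2, P3=2, P4=1, P5=9)

step 1: fire t0:  (P0=2, P1=4, P2=4, P3=1, P4=3, P5=2) → (P0=2, P1=4, P2=5, P3=1, P4=3, P5=4)
step 2: fire t3:  (P0=2, P1=4, P2=5, P3=1, P4=3, P5=4) → (P0=2, P1=4, P2=8, P3=1, P4=1, P5=7)
step 3: fire t4:  (P0=2, P1=4, P2=8, P3=1, P4=1, P5=7) → (P0=2, P1=5, P2=5, P3=3, P4=1, P5=7)
step 4: fire t4:  (P0=2, P1=5, P2=5, P3=3, P4=1, P5=7) → (P0=2, P1=6, P2=2, P3=5, P4=1, P5=7)
step 5: fire t1:  (P0=2, P1=6, P2=2, P3=5, P4=1, P5=7) → (P0=2, P1=6, P2=4, P3=3, P4=1, P5=7)
step 6: fire t0:  (P0=2, P1=6, P2=4, P3=3, P4=1, P5=7) → (P0=2, P1=6, P2=5, P3=3, P4=1, P5=9)
step 7: fire t2:  (P0=2, P1=6, P2=5, P3=3, P4=1, P5=9) → (P0=4, P1=5, P2=2, P3=2, P4=1, P5=9)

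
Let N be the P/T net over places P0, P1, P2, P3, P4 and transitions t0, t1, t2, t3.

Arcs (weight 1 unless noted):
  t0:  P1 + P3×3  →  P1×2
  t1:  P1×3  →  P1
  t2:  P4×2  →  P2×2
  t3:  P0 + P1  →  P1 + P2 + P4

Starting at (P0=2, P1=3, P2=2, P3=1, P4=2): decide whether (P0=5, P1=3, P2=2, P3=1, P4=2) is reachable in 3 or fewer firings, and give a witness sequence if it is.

depth 0: 1 marking
depth 1: 4 markings reached so far
depth 2: 8 markings reached so far
depth 3: 11 markings reached so far
target is not among the 11 markings reachable within 3 steps

NO — not reachable within 3 firings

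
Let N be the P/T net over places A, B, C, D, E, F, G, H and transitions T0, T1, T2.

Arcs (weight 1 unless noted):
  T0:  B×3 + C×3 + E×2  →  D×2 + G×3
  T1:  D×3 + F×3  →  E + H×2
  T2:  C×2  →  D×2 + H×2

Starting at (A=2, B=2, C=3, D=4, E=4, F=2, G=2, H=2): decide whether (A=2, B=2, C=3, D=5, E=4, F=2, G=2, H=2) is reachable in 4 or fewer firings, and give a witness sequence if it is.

NO — not reachable within 4 firings

depth 0: 1 marking
depth 1: 2 markings reached so far
depth 2: 2 markings reached so far
(frontier empty at depth 2; search complete)
target is not among the 2 markings reachable within 4 steps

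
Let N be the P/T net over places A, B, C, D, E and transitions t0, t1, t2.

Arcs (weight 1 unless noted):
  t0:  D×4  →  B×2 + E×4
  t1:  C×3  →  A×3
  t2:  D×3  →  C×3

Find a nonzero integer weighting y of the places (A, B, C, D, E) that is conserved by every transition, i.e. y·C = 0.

y = (A:1, B:2, C:1, D:1, E:0)

Incidence matrix C (rows=places, cols=transitions):
       t0   t1   t2
    A   0    3    0
    B   2    0    0
    C   0   -3    3
    D  -4    0   -3
    E   4    0    0

Candidate y = [1, 2, 1, 1, 0]; check y·C column-wise:
  col t0: 1·0 + 2·2 + 1·0 + 1·-4 + 0·4 = 0
  col t1: 1·3 + 2·0 + 1·-3 + 1·0 = 0
  col t2: 1·0 + 2·0 + 1·3 + 1·-3 = 0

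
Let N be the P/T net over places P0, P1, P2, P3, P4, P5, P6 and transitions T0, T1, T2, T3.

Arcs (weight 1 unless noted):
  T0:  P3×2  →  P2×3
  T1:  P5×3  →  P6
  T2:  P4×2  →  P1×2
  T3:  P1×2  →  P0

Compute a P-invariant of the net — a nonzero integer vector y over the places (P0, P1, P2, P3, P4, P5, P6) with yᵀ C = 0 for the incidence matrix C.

Incidence matrix C (rows=places, cols=transitions):
       T0   T1   T2   T3
   P0   0    0    0    1
   P1   0    0    2   -2
   P2   3    0    0    0
   P3  -2    0    0    0
   P4   0    0   -2    0
   P5   0   -3    0    0
   P6   0    1    0    0

Candidate y = [0, 0, 2, 3, 0, 0, 0]; check y·C column-wise:
  col T0: 2·3 + 3·-2 = 0
  col T1: 2·0 + 3·0 + 0·-3 + 0·1 = 0
  col T2: 0·2 + 2·0 + 3·0 + 0·-2 = 0
  col T3: 0·1 + 0·-2 + 2·0 + 3·0 = 0

y = (P0:0, P1:0, P2:2, P3:3, P4:0, P5:0, P6:0)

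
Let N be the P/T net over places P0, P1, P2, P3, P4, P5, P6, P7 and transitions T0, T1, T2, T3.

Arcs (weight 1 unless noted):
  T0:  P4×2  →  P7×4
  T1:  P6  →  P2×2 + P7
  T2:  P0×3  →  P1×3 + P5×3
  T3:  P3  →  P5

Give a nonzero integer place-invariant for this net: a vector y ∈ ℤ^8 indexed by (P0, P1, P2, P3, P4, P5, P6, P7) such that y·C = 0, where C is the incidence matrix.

y = (P0:1, P1:1, P2:0, P3:0, P4:0, P5:0, P6:0, P7:0)

Incidence matrix C (rows=places, cols=transitions):
       T0   T1   T2   T3
   P0   0    0   -3    0
   P1   0    0    3    0
   P2   0    2    0    0
   P3   0    0    0   -1
   P4  -2    0    0    0
   P5   0    0    3    1
   P6   0   -1    0    0
   P7   4    1    0    0

Candidate y = [1, 1, 0, 0, 0, 0, 0, 0]; check y·C column-wise:
  col T0: 1·0 + 1·0 + 0·-2 + 0·4 = 0
  col T1: 1·0 + 1·0 + 0·2 + 0·-1 + 0·1 = 0
  col T2: 1·-3 + 1·3 + 0·3 = 0
  col T3: 1·0 + 1·0 + 0·-1 + 0·1 = 0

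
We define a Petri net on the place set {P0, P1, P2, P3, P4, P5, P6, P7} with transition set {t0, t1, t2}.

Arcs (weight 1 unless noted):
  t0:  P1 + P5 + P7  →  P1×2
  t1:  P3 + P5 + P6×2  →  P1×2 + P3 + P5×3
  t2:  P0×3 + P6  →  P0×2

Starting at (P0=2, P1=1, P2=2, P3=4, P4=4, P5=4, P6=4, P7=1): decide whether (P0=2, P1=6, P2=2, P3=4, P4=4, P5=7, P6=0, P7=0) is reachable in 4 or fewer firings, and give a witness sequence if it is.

step 1: fire t0:  (P0=2, P1=1, P2=2, P3=4, P4=4, P5=4, P6=4, P7=1) → (P0=2, P1=2, P2=2, P3=4, P4=4, P5=3, P6=4, P7=0)
step 2: fire t1:  (P0=2, P1=2, P2=2, P3=4, P4=4, P5=3, P6=4, P7=0) → (P0=2, P1=4, P2=2, P3=4, P4=4, P5=5, P6=2, P7=0)
step 3: fire t1:  (P0=2, P1=4, P2=2, P3=4, P4=4, P5=5, P6=2, P7=0) → (P0=2, P1=6, P2=2, P3=4, P4=4, P5=7, P6=0, P7=0)

YES — reachable via ⟨t0, t1, t1⟩ (3 firings)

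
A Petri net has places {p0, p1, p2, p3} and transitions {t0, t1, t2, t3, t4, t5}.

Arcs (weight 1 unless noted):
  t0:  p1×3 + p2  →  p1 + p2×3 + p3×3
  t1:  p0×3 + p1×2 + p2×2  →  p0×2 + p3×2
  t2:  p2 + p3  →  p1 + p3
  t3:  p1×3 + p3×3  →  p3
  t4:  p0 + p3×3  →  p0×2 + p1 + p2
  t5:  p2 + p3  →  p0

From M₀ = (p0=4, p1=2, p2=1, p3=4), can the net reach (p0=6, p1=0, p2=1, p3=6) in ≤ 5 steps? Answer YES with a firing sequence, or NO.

depth 0: 1 marking
depth 1: 4 markings reached so far
depth 2: 9 markings reached so far
depth 3: 15 markings reached so far
depth 4: 22 markings reached so far
depth 5: 36 markings reached so far
target is not among the 36 markings reachable within 5 steps

NO — not reachable within 5 firings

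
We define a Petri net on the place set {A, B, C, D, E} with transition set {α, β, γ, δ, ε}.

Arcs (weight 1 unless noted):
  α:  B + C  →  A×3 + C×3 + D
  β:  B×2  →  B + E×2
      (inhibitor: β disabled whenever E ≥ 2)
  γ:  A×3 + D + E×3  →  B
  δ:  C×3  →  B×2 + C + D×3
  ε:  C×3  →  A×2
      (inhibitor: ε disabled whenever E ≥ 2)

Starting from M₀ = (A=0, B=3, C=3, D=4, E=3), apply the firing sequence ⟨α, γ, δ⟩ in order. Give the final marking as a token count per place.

(A=0, B=5, C=3, D=7, E=0)

step 1: fire α:  (A=0, B=3, C=3, D=4, E=3) → (A=3, B=2, C=5, D=5, E=3)
step 2: fire γ:  (A=3, B=2, C=5, D=5, E=3) → (A=0, B=3, C=5, D=4, E=0)
step 3: fire δ:  (A=0, B=3, C=5, D=4, E=0) → (A=0, B=5, C=3, D=7, E=0)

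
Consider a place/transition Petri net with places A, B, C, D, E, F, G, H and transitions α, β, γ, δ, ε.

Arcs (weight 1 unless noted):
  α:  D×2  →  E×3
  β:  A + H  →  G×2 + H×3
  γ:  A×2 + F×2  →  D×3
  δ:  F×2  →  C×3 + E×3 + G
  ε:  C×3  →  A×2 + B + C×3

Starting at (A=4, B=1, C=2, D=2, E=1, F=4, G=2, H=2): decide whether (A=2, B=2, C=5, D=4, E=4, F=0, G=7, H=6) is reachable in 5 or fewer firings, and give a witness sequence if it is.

depth 0: 1 marking
depth 1: 5 markings reached so far
depth 2: 15 markings reached so far
depth 3: 32 markings reached so far
depth 4: 55 markings reached so far
depth 5: 82 markings reached so far
target is not among the 82 markings reachable within 5 steps

NO — not reachable within 5 firings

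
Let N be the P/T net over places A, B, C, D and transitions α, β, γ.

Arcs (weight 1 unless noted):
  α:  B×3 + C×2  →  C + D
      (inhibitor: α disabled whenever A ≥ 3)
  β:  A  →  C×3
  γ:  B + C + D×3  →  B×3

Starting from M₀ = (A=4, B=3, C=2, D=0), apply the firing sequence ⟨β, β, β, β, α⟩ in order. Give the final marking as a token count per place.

(A=0, B=0, C=13, D=1)

step 1: fire β:  (A=4, B=3, C=2, D=0) → (A=3, B=3, C=5, D=0)
step 2: fire β:  (A=3, B=3, C=5, D=0) → (A=2, B=3, C=8, D=0)
step 3: fire β:  (A=2, B=3, C=8, D=0) → (A=1, B=3, C=11, D=0)
step 4: fire β:  (A=1, B=3, C=11, D=0) → (A=0, B=3, C=14, D=0)
step 5: fire α:  (A=0, B=3, C=14, D=0) → (A=0, B=0, C=13, D=1)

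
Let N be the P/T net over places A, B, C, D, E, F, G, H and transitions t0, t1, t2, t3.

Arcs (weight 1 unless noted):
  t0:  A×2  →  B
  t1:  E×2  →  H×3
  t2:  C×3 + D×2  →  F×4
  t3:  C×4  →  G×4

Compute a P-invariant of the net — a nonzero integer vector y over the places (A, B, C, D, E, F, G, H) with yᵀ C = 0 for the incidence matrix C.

y = (A:1, B:2, C:0, D:0, E:0, F:0, G:0, H:0)

Incidence matrix C (rows=places, cols=transitions):
       t0   t1   t2   t3
    A  -2    0    0    0
    B   1    0    0    0
    C   0    0   -3   -4
    D   0    0   -2    0
    E   0   -2    0    0
    F   0    0    4    0
    G   0    0    0    4
    H   0    3    0    0

Candidate y = [1, 2, 0, 0, 0, 0, 0, 0]; check y·C column-wise:
  col t0: 1·-2 + 2·1 = 0
  col t1: 1·0 + 2·0 + 0·-2 + 0·3 = 0
  col t2: 1·0 + 2·0 + 0·-3 + 0·-2 + 0·4 = 0
  col t3: 1·0 + 2·0 + 0·-4 + 0·4 = 0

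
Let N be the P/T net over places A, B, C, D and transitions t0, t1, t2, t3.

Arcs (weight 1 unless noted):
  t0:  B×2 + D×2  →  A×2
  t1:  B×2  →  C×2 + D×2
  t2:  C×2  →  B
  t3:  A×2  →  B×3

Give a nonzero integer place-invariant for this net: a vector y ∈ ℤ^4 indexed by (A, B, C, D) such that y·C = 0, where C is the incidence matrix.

y = (A:3, B:2, C:1, D:1)

Incidence matrix C (rows=places, cols=transitions):
       t0   t1   t2   t3
    A   2    0    0   -2
    B  -2   -2    1    3
    C   0    2   -2    0
    D  -2    2    0    0

Candidate y = [3, 2, 1, 1]; check y·C column-wise:
  col t0: 3·2 + 2·-2 + 1·0 + 1·-2 = 0
  col t1: 3·0 + 2·-2 + 1·2 + 1·2 = 0
  col t2: 3·0 + 2·1 + 1·-2 + 1·0 = 0
  col t3: 3·-2 + 2·3 + 1·0 + 1·0 = 0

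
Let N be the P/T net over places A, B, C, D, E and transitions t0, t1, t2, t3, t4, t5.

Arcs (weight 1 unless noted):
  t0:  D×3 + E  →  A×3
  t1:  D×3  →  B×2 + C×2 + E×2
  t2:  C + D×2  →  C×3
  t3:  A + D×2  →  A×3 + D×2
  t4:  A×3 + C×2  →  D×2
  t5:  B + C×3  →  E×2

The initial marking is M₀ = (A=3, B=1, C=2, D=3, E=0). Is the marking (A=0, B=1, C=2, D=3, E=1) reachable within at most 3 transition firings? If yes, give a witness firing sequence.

NO — not reachable within 3 firings

depth 0: 1 marking
depth 1: 5 markings reached so far
depth 2: 13 markings reached so far
depth 3: 23 markings reached so far
target is not among the 23 markings reachable within 3 steps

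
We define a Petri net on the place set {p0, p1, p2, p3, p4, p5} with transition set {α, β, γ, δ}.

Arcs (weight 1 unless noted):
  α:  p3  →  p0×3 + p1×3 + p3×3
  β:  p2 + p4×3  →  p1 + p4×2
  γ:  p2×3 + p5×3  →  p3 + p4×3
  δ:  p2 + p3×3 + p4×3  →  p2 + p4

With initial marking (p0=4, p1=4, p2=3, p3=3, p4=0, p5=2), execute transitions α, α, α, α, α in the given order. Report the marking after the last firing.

step 1: fire α:  (p0=4, p1=4, p2=3, p3=3, p4=0, p5=2) → (p0=7, p1=7, p2=3, p3=5, p4=0, p5=2)
step 2: fire α:  (p0=7, p1=7, p2=3, p3=5, p4=0, p5=2) → (p0=10, p1=10, p2=3, p3=7, p4=0, p5=2)
step 3: fire α:  (p0=10, p1=10, p2=3, p3=7, p4=0, p5=2) → (p0=13, p1=13, p2=3, p3=9, p4=0, p5=2)
step 4: fire α:  (p0=13, p1=13, p2=3, p3=9, p4=0, p5=2) → (p0=16, p1=16, p2=3, p3=11, p4=0, p5=2)
step 5: fire α:  (p0=16, p1=16, p2=3, p3=11, p4=0, p5=2) → (p0=19, p1=19, p2=3, p3=13, p4=0, p5=2)

(p0=19, p1=19, p2=3, p3=13, p4=0, p5=2)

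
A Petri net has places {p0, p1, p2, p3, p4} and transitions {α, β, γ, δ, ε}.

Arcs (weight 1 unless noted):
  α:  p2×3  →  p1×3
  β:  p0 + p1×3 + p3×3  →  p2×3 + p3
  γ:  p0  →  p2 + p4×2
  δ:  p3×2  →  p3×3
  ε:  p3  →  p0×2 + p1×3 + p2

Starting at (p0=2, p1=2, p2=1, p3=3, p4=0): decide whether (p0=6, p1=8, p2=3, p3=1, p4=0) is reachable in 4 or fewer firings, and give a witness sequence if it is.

step 1: fire ε:  (p0=2, p1=2, p2=1, p3=3, p4=0) → (p0=4, p1=5, p2=2, p3=2, p4=0)
step 2: fire ε:  (p0=4, p1=5, p2=2, p3=2, p4=0) → (p0=6, p1=8, p2=3, p3=1, p4=0)

YES — reachable via ⟨ε, ε⟩ (2 firings)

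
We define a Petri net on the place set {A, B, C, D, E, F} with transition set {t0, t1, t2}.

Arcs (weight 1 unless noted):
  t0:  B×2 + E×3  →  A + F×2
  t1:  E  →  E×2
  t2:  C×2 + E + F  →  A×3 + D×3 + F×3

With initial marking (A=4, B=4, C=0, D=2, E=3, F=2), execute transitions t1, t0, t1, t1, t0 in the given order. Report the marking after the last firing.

step 1: fire t1:  (A=4, B=4, C=0, D=2, E=3, F=2) → (A=4, B=4, C=0, D=2, E=4, F=2)
step 2: fire t0:  (A=4, B=4, C=0, D=2, E=4, F=2) → (A=5, B=2, C=0, D=2, E=1, F=4)
step 3: fire t1:  (A=5, B=2, C=0, D=2, E=1, F=4) → (A=5, B=2, C=0, D=2, E=2, F=4)
step 4: fire t1:  (A=5, B=2, C=0, D=2, E=2, F=4) → (A=5, B=2, C=0, D=2, E=3, F=4)
step 5: fire t0:  (A=5, B=2, C=0, D=2, E=3, F=4) → (A=6, B=0, C=0, D=2, E=0, F=6)

(A=6, B=0, C=0, D=2, E=0, F=6)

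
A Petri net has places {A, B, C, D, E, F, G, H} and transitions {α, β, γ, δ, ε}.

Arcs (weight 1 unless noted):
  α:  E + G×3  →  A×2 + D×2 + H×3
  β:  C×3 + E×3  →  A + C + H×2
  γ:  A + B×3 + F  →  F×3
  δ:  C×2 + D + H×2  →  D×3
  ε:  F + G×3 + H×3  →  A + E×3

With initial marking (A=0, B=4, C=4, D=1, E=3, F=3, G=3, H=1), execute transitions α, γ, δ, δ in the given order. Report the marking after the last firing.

step 1: fire α:  (A=0, B=4, C=4, D=1, E=3, F=3, G=3, H=1) → (A=2, B=4, C=4, D=3, E=2, F=3, G=0, H=4)
step 2: fire γ:  (A=2, B=4, C=4, D=3, E=2, F=3, G=0, H=4) → (A=1, B=1, C=4, D=3, E=2, F=5, G=0, H=4)
step 3: fire δ:  (A=1, B=1, C=4, D=3, E=2, F=5, G=0, H=4) → (A=1, B=1, C=2, D=5, E=2, F=5, G=0, H=2)
step 4: fire δ:  (A=1, B=1, C=2, D=5, E=2, F=5, G=0, H=2) → (A=1, B=1, C=0, D=7, E=2, F=5, G=0, H=0)

(A=1, B=1, C=0, D=7, E=2, F=5, G=0, H=0)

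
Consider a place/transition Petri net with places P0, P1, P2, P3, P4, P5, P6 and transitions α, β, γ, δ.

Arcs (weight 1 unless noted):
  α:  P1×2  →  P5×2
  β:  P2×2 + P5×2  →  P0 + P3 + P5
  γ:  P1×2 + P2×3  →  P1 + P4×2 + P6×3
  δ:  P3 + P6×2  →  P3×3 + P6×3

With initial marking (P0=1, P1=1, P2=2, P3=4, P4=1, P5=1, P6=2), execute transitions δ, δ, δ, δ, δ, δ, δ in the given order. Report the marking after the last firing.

(P0=1, P1=1, P2=2, P3=18, P4=1, P5=1, P6=9)

step 1: fire δ:  (P0=1, P1=1, P2=2, P3=4, P4=1, P5=1, P6=2) → (P0=1, P1=1, P2=2, P3=6, P4=1, P5=1, P6=3)
step 2: fire δ:  (P0=1, P1=1, P2=2, P3=6, P4=1, P5=1, P6=3) → (P0=1, P1=1, P2=2, P3=8, P4=1, P5=1, P6=4)
step 3: fire δ:  (P0=1, P1=1, P2=2, P3=8, P4=1, P5=1, P6=4) → (P0=1, P1=1, P2=2, P3=10, P4=1, P5=1, P6=5)
step 4: fire δ:  (P0=1, P1=1, P2=2, P3=10, P4=1, P5=1, P6=5) → (P0=1, P1=1, P2=2, P3=12, P4=1, P5=1, P6=6)
step 5: fire δ:  (P0=1, P1=1, P2=2, P3=12, P4=1, P5=1, P6=6) → (P0=1, P1=1, P2=2, P3=14, P4=1, P5=1, P6=7)
step 6: fire δ:  (P0=1, P1=1, P2=2, P3=14, P4=1, P5=1, P6=7) → (P0=1, P1=1, P2=2, P3=16, P4=1, P5=1, P6=8)
step 7: fire δ:  (P0=1, P1=1, P2=2, P3=16, P4=1, P5=1, P6=8) → (P0=1, P1=1, P2=2, P3=18, P4=1, P5=1, P6=9)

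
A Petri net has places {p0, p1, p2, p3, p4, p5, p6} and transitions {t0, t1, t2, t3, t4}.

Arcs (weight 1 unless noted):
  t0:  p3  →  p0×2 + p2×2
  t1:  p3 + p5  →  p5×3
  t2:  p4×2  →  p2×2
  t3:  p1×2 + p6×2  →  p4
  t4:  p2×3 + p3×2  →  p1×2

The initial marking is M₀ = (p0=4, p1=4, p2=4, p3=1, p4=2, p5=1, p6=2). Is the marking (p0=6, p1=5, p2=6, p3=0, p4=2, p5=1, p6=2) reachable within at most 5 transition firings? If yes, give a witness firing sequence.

depth 0: 1 marking
depth 1: 5 markings reached so far
depth 2: 10 markings reached so far
depth 3: 12 markings reached so far
depth 4: 12 markings reached so far
(frontier empty at depth 4; search complete)
target is not among the 12 markings reachable within 5 steps

NO — not reachable within 5 firings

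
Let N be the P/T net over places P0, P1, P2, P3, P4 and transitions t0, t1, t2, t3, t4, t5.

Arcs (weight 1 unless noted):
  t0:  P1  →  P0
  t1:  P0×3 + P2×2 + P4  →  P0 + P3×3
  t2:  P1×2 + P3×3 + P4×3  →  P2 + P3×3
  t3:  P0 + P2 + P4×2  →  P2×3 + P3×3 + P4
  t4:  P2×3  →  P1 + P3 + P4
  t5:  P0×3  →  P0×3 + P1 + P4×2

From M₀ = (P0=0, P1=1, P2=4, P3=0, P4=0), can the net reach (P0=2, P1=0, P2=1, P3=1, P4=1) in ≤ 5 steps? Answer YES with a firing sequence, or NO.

YES — reachable via ⟨t0, t4, t0⟩ (3 firings)

step 1: fire t0:  (P0=0, P1=1, P2=4, P3=0, P4=0) → (P0=1, P1=0, P2=4, P3=0, P4=0)
step 2: fire t4:  (P0=1, P1=0, P2=4, P3=0, P4=0) → (P0=1, P1=1, P2=1, P3=1, P4=1)
step 3: fire t0:  (P0=1, P1=1, P2=1, P3=1, P4=1) → (P0=2, P1=0, P2=1, P3=1, P4=1)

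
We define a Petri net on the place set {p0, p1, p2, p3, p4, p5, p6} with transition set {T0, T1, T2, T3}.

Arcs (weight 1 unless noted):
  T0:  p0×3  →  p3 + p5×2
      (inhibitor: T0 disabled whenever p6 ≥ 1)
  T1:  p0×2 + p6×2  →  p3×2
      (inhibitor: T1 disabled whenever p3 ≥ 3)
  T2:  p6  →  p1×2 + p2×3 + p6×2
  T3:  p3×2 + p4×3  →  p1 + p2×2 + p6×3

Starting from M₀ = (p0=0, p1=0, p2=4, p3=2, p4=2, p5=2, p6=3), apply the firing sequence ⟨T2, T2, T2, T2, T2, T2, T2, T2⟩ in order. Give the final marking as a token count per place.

step 1: fire T2:  (p0=0, p1=0, p2=4, p3=2, p4=2, p5=2, p6=3) → (p0=0, p1=2, p2=7, p3=2, p4=2, p5=2, p6=4)
step 2: fire T2:  (p0=0, p1=2, p2=7, p3=2, p4=2, p5=2, p6=4) → (p0=0, p1=4, p2=10, p3=2, p4=2, p5=2, p6=5)
step 3: fire T2:  (p0=0, p1=4, p2=10, p3=2, p4=2, p5=2, p6=5) → (p0=0, p1=6, p2=13, p3=2, p4=2, p5=2, p6=6)
step 4: fire T2:  (p0=0, p1=6, p2=13, p3=2, p4=2, p5=2, p6=6) → (p0=0, p1=8, p2=16, p3=2, p4=2, p5=2, p6=7)
step 5: fire T2:  (p0=0, p1=8, p2=16, p3=2, p4=2, p5=2, p6=7) → (p0=0, p1=10, p2=19, p3=2, p4=2, p5=2, p6=8)
step 6: fire T2:  (p0=0, p1=10, p2=19, p3=2, p4=2, p5=2, p6=8) → (p0=0, p1=12, p2=22, p3=2, p4=2, p5=2, p6=9)
step 7: fire T2:  (p0=0, p1=12, p2=22, p3=2, p4=2, p5=2, p6=9) → (p0=0, p1=14, p2=25, p3=2, p4=2, p5=2, p6=10)
step 8: fire T2:  (p0=0, p1=14, p2=25, p3=2, p4=2, p5=2, p6=10) → (p0=0, p1=16, p2=28, p3=2, p4=2, p5=2, p6=11)

(p0=0, p1=16, p2=28, p3=2, p4=2, p5=2, p6=11)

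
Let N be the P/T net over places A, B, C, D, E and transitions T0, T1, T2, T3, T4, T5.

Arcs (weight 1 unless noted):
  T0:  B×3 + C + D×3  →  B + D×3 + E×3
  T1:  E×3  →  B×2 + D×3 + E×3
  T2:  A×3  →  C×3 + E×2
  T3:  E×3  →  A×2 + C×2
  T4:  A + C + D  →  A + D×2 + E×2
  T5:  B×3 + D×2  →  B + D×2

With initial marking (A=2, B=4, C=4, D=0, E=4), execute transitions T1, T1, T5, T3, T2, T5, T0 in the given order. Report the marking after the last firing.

(A=1, B=2, C=8, D=6, E=6)

step 1: fire T1:  (A=2, B=4, C=4, D=0, E=4) → (A=2, B=6, C=4, D=3, E=4)
step 2: fire T1:  (A=2, B=6, C=4, D=3, E=4) → (A=2, B=8, C=4, D=6, E=4)
step 3: fire T5:  (A=2, B=8, C=4, D=6, E=4) → (A=2, B=6, C=4, D=6, E=4)
step 4: fire T3:  (A=2, B=6, C=4, D=6, E=4) → (A=4, B=6, C=6, D=6, E=1)
step 5: fire T2:  (A=4, B=6, C=6, D=6, E=1) → (A=1, B=6, C=9, D=6, E=3)
step 6: fire T5:  (A=1, B=6, C=9, D=6, E=3) → (A=1, B=4, C=9, D=6, E=3)
step 7: fire T0:  (A=1, B=4, C=9, D=6, E=3) → (A=1, B=2, C=8, D=6, E=6)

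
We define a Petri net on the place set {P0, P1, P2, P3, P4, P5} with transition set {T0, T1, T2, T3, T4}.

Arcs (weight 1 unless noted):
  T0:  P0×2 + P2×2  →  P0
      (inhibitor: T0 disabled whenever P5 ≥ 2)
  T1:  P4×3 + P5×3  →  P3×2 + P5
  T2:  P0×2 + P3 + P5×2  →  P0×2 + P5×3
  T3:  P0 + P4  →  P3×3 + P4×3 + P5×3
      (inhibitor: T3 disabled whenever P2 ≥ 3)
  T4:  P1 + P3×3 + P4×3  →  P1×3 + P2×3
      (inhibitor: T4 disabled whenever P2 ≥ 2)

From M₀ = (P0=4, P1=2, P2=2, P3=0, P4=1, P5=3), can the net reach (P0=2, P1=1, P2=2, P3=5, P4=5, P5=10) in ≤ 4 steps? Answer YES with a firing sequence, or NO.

depth 0: 1 marking
depth 1: 2 markings reached so far
depth 2: 5 markings reached so far
depth 3: 10 markings reached so far
depth 4: 17 markings reached so far
target is not among the 17 markings reachable within 4 steps

NO — not reachable within 4 firings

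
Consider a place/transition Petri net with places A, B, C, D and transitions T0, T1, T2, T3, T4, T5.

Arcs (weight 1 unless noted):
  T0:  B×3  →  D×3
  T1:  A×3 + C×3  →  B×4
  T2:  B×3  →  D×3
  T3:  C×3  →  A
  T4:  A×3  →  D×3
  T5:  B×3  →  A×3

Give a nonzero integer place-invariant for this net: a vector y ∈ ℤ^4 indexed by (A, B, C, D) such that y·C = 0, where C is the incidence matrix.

y = (A:3, B:3, C:1, D:3)

Incidence matrix C (rows=places, cols=transitions):
       T0   T1   T2   T3   T4   T5
    A   0   -3    0    1   -3    3
    B  -3    4   -3    0    0   -3
    C   0   -3    0   -3    0    0
    D   3    0    3    0    3    0

Candidate y = [3, 3, 1, 3]; check y·C column-wise:
  col T0: 3·0 + 3·-3 + 1·0 + 3·3 = 0
  col T1: 3·-3 + 3·4 + 1·-3 + 3·0 = 0
  col T2: 3·0 + 3·-3 + 1·0 + 3·3 = 0
  col T3: 3·1 + 3·0 + 1·-3 + 3·0 = 0
  col T4: 3·-3 + 3·0 + 1·0 + 3·3 = 0
  col T5: 3·3 + 3·-3 + 1·0 + 3·0 = 0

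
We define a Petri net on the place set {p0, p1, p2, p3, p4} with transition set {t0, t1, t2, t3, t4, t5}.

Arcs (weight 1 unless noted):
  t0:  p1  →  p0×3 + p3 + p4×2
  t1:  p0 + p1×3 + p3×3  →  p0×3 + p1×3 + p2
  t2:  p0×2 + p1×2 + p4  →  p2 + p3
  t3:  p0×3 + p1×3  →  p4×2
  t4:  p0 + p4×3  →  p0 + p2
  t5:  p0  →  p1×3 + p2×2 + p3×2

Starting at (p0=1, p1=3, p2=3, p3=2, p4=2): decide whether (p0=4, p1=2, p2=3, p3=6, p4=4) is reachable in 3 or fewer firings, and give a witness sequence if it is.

depth 0: 1 marking
depth 1: 3 markings reached so far
depth 2: 7 markings reached so far
depth 3: 16 markings reached so far
target is not among the 16 markings reachable within 3 steps

NO — not reachable within 3 firings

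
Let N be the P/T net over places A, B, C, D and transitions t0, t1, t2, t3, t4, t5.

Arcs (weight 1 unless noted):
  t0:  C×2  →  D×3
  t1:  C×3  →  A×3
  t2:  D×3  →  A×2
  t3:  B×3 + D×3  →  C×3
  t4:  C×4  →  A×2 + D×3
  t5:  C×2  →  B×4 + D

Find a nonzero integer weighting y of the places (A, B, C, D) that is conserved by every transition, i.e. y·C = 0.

y = (A:3, B:1, C:3, D:2)

Incidence matrix C (rows=places, cols=transitions):
       t0   t1   t2   t3   t4   t5
    A   0    3    2    0    2    0
    B   0    0    0   -3    0    4
    C  -2   -3    0    3   -4   -2
    D   3    0   -3   -3    3    1

Candidate y = [3, 1, 3, 2]; check y·C column-wise:
  col t0: 3·0 + 1·0 + 3·-2 + 2·3 = 0
  col t1: 3·3 + 1·0 + 3·-3 + 2·0 = 0
  col t2: 3·2 + 1·0 + 3·0 + 2·-3 = 0
  col t3: 3·0 + 1·-3 + 3·3 + 2·-3 = 0
  col t4: 3·2 + 1·0 + 3·-4 + 2·3 = 0
  col t5: 3·0 + 1·4 + 3·-2 + 2·1 = 0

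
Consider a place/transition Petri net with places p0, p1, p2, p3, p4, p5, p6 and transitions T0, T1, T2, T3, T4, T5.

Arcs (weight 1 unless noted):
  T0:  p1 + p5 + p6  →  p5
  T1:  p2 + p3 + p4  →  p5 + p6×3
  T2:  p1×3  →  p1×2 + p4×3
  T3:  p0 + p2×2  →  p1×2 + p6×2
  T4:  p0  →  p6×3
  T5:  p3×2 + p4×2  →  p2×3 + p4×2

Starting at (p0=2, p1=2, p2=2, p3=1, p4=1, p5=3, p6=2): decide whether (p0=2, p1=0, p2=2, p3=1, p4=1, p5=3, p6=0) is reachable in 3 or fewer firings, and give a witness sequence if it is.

YES — reachable via ⟨T0, T0⟩ (2 firings)

step 1: fire T0:  (p0=2, p1=2, p2=2, p3=1, p4=1, p5=3, p6=2) → (p0=2, p1=1, p2=2, p3=1, p4=1, p5=3, p6=1)
step 2: fire T0:  (p0=2, p1=1, p2=2, p3=1, p4=1, p5=3, p6=1) → (p0=2, p1=0, p2=2, p3=1, p4=1, p5=3, p6=0)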